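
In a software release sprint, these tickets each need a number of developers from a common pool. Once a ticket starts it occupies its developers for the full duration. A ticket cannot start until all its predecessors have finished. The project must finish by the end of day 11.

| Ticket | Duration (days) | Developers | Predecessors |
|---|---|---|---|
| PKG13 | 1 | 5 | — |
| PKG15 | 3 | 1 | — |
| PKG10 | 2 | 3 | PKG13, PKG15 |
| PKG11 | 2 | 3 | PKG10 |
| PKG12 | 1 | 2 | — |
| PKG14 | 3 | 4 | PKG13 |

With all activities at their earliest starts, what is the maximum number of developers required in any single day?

8

Early-start schedule: PKG13@1, PKG15@1, PKG10@4, PKG11@6, PKG12@1, PKG14@2.
Load per day: day 1: 8, day 2: 5, day 3: 5, day 4: 7, day 5: 3, day 6: 3, day 7: 3, day 8: 0, day 9: 0, day 10: 0, day 11: 0.
Peak is 8.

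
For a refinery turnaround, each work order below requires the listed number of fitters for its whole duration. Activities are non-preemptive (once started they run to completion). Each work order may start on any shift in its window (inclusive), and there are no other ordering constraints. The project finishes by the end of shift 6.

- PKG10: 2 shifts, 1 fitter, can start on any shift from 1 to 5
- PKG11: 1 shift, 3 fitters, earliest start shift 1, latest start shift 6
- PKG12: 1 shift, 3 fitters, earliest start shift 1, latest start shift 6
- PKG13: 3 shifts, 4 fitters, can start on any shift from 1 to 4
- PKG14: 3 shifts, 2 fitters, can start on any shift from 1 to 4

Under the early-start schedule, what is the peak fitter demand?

13

Early-start schedule: PKG10@1, PKG11@1, PKG12@1, PKG13@1, PKG14@1.
Load per shift: shift 1: 13, shift 2: 7, shift 3: 6, shift 4: 0, shift 5: 0, shift 6: 0.
Peak is 13.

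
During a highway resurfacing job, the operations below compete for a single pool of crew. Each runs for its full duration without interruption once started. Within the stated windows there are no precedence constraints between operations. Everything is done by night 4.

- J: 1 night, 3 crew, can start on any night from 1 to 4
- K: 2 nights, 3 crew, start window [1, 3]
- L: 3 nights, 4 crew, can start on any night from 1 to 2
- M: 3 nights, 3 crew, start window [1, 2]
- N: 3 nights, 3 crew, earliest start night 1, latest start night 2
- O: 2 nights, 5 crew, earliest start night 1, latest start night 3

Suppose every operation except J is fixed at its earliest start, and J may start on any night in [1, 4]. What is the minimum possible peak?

J@1: n1:21  n2:18  n3:10  n4:0 → peak 21
J@2: n1:18  n2:21  n3:10  n4:0 → peak 21
J@3: n1:18  n2:18  n3:13  n4:0 → peak 18
J@4: n1:18  n2:18  n3:10  n4:3 → peak 18
Best is J@3, peak 18.

18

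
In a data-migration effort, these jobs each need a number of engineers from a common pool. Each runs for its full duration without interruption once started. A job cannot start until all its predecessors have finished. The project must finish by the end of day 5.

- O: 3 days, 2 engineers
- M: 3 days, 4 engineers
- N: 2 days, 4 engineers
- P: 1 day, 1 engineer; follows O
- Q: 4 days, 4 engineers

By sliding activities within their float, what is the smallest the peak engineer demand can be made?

10

Early-start (O@1, M@1, N@1, P@4, Q@1) gives peak 14: d1:14  d2:14  d3:10  d4:5  d5:0.
Shift N→4.
Schedule O@1, M@1, N@4, P@4, Q@1: d1:10  d2:10  d3:10  d4:9  d5:4 — peak 10.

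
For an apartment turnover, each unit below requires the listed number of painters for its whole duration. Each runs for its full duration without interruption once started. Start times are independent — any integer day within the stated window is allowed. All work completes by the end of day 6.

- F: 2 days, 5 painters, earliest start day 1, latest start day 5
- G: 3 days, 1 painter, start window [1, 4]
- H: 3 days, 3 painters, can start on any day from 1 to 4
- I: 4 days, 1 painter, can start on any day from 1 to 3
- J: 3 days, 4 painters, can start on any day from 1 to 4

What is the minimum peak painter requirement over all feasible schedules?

Early-start (F@1, G@1, H@1, I@1, J@1) gives peak 14: d1:14  d2:14  d3:9  d4:1  d5:0  d6:0.
Shift H→3, J→4.
Schedule F@1, G@1, H@3, I@1, J@4: d1:7  d2:7  d3:5  d4:8  d5:7  d6:4 — peak 8.

8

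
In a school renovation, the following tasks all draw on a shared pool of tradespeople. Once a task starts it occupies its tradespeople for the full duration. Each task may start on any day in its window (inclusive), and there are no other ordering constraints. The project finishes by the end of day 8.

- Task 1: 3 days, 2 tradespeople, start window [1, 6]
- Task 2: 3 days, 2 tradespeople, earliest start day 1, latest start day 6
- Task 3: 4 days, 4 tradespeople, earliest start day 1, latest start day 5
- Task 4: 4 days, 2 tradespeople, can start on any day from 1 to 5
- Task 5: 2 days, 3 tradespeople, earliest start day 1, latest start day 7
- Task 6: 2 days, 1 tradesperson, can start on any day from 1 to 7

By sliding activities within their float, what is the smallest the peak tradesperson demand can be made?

6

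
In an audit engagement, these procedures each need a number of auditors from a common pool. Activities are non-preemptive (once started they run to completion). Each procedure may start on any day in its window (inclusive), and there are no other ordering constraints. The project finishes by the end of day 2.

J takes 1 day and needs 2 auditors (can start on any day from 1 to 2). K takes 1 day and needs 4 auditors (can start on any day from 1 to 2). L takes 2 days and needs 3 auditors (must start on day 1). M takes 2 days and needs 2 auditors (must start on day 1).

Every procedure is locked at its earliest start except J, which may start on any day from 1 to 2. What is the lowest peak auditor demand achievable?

J@1: d1:11  d2:5 → peak 11
J@2: d1:9  d2:7 → peak 9
Best is J@2, peak 9.

9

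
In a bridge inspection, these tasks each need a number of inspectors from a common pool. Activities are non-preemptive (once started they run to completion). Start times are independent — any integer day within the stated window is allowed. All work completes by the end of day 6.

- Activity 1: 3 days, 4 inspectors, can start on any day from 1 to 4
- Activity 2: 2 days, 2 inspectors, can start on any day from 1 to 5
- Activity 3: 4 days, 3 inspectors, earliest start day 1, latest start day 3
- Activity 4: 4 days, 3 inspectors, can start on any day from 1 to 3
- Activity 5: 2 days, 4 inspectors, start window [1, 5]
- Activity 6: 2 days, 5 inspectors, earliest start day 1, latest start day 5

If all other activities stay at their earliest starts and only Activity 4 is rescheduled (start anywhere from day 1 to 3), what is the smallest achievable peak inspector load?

18

Activity 4@1: d1:21  d2:21  d3:10  d4:6  d5:0  d6:0 → peak 21
Activity 4@2: d1:18  d2:21  d3:10  d4:6  d5:3  d6:0 → peak 21
Activity 4@3: d1:18  d2:18  d3:10  d4:6  d5:3  d6:3 → peak 18
Best is Activity 4@3, peak 18.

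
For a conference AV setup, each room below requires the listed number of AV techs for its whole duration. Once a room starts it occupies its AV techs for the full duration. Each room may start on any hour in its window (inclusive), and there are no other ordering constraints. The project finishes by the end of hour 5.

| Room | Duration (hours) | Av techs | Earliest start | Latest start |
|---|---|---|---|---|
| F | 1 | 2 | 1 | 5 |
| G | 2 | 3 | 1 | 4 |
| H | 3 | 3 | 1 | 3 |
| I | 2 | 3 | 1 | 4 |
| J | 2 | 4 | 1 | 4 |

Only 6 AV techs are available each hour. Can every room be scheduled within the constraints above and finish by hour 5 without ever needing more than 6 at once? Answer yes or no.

Total AV tech-hours = 31; over 5 hours the average is 31/5 > 6, so some hour must exceed 6.

no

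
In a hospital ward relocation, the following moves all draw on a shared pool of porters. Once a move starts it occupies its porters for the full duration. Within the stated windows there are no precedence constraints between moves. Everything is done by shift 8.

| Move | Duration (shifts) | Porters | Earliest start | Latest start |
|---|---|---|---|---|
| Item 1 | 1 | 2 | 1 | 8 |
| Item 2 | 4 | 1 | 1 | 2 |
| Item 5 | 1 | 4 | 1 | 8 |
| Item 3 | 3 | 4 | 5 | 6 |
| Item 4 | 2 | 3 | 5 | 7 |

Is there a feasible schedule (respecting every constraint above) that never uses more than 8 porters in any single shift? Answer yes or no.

Schedule Item 1@1, Item 2@1, Item 5@1, Item 3@5, Item 4@5: s1:7  s2:1  s3:1  s4:1  s5:7  s6:7  s7:4  s8:0 — peak 7 ≤ 8.

yes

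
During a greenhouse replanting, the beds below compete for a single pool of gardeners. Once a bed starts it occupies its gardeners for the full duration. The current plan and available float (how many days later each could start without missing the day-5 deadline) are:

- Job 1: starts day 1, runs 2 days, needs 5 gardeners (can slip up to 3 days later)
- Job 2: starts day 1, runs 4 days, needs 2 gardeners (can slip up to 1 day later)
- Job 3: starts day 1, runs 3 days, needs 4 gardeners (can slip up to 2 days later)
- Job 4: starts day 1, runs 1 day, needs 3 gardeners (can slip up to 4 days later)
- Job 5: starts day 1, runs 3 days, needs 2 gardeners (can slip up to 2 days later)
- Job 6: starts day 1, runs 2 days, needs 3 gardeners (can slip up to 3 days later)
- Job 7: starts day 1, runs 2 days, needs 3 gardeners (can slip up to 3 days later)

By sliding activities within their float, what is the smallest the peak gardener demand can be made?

11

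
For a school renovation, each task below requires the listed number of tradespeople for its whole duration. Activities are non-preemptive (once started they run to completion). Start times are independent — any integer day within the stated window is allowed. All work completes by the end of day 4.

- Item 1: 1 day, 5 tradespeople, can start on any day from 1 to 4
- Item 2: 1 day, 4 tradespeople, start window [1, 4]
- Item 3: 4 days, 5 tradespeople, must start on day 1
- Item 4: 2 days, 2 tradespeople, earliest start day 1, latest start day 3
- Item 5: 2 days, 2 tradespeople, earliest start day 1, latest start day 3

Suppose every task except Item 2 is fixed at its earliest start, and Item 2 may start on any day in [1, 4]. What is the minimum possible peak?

14

Item 2@1: d1:18  d2:9  d3:5  d4:5 → peak 18
Item 2@2: d1:14  d2:13  d3:5  d4:5 → peak 14
Item 2@3: d1:14  d2:9  d3:9  d4:5 → peak 14
Item 2@4: d1:14  d2:9  d3:5  d4:9 → peak 14
Best is Item 2@2, peak 14.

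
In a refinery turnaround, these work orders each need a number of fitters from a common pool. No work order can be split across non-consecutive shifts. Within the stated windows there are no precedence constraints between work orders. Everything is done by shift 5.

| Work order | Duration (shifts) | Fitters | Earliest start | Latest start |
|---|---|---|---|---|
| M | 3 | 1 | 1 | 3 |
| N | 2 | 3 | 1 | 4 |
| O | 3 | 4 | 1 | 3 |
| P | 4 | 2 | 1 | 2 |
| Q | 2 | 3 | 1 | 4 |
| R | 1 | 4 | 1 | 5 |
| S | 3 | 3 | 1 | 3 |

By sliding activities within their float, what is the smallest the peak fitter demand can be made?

Early-start (M@1, N@1, O@1, P@1, Q@1, R@1, S@1) gives peak 20: s1:20  s2:16  s3:10  s4:2  s5:0.
Shift Q→4, R→5, S→3.
Schedule M@1, N@1, O@1, P@1, Q@4, R@5, S@3: s1:10  s2:10  s3:10  s4:8  s5:10 — peak 10.
Total fitter-shifts = 48 over 5 shifts ⇒ peak ≥ ⌈48/5⌉ = 10, so 10 is optimal.

10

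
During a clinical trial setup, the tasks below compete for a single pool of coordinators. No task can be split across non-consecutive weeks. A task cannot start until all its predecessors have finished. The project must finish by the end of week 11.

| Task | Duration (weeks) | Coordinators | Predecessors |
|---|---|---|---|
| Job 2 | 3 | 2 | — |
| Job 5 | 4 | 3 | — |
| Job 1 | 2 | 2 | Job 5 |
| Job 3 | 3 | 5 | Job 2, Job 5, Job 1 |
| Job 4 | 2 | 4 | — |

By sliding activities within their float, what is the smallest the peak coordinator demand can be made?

5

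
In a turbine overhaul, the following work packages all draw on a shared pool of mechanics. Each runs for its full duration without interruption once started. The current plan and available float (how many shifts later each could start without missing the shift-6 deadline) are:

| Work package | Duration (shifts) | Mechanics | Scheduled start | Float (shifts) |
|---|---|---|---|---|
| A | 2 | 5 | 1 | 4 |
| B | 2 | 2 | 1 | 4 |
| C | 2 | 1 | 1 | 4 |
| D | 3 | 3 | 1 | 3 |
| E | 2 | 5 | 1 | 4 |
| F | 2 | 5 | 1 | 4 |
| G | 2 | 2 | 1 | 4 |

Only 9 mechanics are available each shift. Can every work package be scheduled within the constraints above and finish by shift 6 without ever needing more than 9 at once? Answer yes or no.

Schedule A@1, B@1, C@3, D@3, E@3, F@5, G@1: s1:9  s2:9  s3:9  s4:9  s5:8  s6:5 — peak 9 ≤ 9.

yes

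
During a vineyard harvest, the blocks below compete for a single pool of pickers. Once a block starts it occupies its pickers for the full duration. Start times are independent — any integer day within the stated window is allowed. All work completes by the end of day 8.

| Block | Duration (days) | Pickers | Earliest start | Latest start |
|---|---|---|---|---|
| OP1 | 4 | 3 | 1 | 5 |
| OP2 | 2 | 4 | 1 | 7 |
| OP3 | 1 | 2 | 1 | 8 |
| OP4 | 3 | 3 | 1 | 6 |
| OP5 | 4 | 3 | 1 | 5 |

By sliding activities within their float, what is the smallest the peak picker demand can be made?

Early-start (OP1@1, OP2@1, OP3@1, OP4@1, OP5@1) gives peak 15: d1:15  d2:13  d3:9  d4:6  d5:0  d6:0  d7:0  d8:0.
Shift OP3→3, OP4→4, OP5→5.
Schedule OP1@1, OP2@1, OP3@3, OP4@4, OP5@5: d1:7  d2:7  d3:5  d4:6  d5:6  d6:6  d7:3  d8:3 — peak 7.

7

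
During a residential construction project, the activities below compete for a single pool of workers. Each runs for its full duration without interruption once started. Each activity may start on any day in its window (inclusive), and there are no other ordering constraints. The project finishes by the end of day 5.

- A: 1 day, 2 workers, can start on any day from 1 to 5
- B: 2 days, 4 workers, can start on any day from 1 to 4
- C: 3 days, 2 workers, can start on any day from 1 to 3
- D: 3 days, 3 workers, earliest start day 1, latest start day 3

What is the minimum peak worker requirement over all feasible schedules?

Early-start (A@1, B@1, C@1, D@1) gives peak 11: d1:11  d2:9  d3:5  d4:0  d5:0.
Shift C→2, D→3.
Schedule A@1, B@1, C@2, D@3: d1:6  d2:6  d3:5  d4:5  d5:3 — peak 6.

6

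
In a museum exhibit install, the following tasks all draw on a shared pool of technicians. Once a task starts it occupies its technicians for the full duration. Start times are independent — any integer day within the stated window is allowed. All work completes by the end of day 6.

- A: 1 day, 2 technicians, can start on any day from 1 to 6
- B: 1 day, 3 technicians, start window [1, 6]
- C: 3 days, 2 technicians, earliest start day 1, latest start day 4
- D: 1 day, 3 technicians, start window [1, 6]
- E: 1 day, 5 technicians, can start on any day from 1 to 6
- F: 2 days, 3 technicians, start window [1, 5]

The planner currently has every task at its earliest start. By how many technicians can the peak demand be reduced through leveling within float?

Early-start peak: d1:18  d2:5  d3:2  d4:0  d5:0  d6:0 ⇒ 18.
Leveled (A@1, B@1, C@2, D@2, E@5, F@3): d1:5  d2:5  d3:5  d4:5  d5:5  d6:0 ⇒ 5.
Reduction 18 − 5 = 13.

13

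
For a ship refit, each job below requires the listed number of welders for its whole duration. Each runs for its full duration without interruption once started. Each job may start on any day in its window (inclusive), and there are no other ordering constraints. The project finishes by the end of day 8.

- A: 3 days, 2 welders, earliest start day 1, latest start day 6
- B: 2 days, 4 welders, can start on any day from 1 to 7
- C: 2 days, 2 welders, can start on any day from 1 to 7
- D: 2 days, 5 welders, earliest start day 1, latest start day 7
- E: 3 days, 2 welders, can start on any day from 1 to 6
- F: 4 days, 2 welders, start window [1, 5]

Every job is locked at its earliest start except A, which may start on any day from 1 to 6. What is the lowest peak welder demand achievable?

A@1: d1:17  d2:17  d3:6  d4:2  d5:0  d6:0  d7:0  d8:0 → peak 17
A@2: d1:15  d2:17  d3:6  d4:4  d5:0  d6:0  d7:0  d8:0 → peak 17
A@3: d1:15  d2:15  d3:6  d4:4  d5:2  d6:0  d7:0  d8:0 → peak 15
A@4: d1:15  d2:15  d3:4  d4:4  d5:2  d6:2  d7:0  d8:0 → peak 15
A@5: d1:15  d2:15  d3:4  d4:2  d5:2  d6:2  d7:2  d8:0 → peak 15
A@6: d1:15  d2:15  d3:4  d4:2  d5:0  d6:2  d7:2  d8:2 → peak 15
Best is A@3, peak 15.

15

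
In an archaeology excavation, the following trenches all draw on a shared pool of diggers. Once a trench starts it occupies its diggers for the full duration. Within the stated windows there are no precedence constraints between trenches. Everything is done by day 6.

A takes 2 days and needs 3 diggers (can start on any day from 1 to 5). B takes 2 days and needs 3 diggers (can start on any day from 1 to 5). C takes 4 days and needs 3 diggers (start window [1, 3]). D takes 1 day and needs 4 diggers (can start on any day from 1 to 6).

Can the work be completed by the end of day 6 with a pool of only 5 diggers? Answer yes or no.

no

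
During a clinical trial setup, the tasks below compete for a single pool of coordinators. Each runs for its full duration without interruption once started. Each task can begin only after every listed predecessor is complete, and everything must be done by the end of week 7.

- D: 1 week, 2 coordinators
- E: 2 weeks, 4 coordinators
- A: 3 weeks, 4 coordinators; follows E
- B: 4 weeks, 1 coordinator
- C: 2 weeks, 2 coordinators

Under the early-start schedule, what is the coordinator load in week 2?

At early start, week 2 has: E, B, C.
Demand: 4 + 1 + 2 = 7.

7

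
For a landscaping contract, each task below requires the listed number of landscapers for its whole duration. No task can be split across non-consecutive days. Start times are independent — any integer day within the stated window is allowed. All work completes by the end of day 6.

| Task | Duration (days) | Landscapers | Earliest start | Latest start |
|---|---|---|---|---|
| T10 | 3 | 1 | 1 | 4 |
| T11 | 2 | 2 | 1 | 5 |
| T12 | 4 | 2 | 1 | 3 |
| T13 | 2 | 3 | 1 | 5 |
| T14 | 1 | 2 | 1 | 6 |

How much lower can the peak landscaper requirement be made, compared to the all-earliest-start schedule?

Early-start peak: d1:10  d2:8  d3:3  d4:2  d5:0  d6:0 ⇒ 10.
Leveled (T10@1, T11@4, T12@3, T13@1, T14@6): d1:4  d2:4  d3:3  d4:4  d5:4  d6:4 ⇒ 4.
Reduction 10 − 4 = 6.

6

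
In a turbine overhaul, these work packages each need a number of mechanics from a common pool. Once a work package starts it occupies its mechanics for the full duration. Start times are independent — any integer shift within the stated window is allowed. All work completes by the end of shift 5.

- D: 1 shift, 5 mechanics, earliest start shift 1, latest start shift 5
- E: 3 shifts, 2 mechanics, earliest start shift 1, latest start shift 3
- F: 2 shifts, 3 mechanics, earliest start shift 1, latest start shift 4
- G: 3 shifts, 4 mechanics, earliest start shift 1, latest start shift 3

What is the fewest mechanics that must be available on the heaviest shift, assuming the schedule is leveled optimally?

7

Early-start (D@1, E@1, F@1, G@1) gives peak 14: s1:14  s2:9  s3:6  s4:0  s5:0.
Shift F→4, G→2.
Schedule D@1, E@1, F@4, G@2: s1:7  s2:6  s3:6  s4:7  s5:3 — peak 7.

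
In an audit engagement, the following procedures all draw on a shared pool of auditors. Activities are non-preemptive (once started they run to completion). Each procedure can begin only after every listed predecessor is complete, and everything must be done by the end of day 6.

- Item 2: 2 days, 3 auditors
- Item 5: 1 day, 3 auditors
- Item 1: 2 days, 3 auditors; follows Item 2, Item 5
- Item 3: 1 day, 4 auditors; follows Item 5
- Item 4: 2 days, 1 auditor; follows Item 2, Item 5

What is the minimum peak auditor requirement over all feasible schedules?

Early-start (Item 2@1, Item 5@1, Item 1@3, Item 3@2, Item 4@3) gives peak 7: d1:6  d2:7  d3:4  d4:4  d5:0  d6:0.
Shift Item 5→3, Item 1→4, Item 3→6, Item 4→4.
Schedule Item 2@1, Item 5@3, Item 1@4, Item 3@6, Item 4@4: d1:3  d2:3  d3:3  d4:4  d5:4  d6:4 — peak 4.
Total auditor-days = 21 over 6 days ⇒ peak ≥ ⌈21/6⌉ = 4, so 4 is optimal.

4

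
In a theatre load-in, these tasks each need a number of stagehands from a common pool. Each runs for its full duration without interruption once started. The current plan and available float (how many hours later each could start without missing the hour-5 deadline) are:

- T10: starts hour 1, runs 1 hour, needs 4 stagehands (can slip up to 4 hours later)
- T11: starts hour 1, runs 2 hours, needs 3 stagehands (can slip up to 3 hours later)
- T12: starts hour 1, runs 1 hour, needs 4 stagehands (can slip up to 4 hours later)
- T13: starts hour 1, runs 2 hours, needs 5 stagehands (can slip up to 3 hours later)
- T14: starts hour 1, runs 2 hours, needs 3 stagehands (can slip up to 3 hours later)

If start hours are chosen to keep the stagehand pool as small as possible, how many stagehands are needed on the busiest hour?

7

Early-start (T10@1, T11@1, T12@1, T13@1, T14@1) gives peak 19: h1:19  h2:11  h3:0  h4:0  h5:0.
Shift T12→3, T13→4, T14→2.
Schedule T10@1, T11@1, T12@3, T13@4, T14@2: h1:7  h2:6  h3:7  h4:5  h5:5 — peak 7.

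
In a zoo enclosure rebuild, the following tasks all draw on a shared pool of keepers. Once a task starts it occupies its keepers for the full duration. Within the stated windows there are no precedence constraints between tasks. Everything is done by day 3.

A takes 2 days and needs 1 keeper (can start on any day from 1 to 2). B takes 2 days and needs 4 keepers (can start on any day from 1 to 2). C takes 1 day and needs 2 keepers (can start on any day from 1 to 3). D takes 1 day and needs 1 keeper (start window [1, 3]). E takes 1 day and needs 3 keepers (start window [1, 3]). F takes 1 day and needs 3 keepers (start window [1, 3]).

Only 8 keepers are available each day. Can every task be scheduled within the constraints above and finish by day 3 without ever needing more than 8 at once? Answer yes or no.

Schedule A@1, B@1, C@1, D@2, E@3, F@3: d1:7  d2:6  d3:6 — peak 7 ≤ 8.

yes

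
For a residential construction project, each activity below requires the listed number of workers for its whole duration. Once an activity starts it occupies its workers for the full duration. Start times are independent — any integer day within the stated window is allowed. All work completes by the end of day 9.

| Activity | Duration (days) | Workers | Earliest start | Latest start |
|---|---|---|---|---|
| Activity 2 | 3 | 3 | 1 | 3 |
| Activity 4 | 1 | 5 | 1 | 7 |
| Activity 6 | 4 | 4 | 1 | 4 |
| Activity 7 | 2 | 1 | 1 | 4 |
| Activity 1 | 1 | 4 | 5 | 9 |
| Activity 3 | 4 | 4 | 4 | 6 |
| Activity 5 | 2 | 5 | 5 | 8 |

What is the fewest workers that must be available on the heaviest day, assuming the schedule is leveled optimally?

8

Early-start (Activity 2@1, Activity 4@1, Activity 6@1, Activity 7@1, Activity 1@5, Activity 3@4, Activity 5@5) gives peak 13: d1:13  d2:8  d3:7  d4:8  d5:13  d6:9  d7:4  d8:0  d9:0.
Shift Activity 6→2, Activity 7→2, Activity 1→6, Activity 5→8.
Schedule Activity 2@1, Activity 4@1, Activity 6@2, Activity 7@2, Activity 1@6, Activity 3@4, Activity 5@8: d1:8  d2:8  d3:8  d4:8  d5:8  d6:8  d7:4  d8:5  d9:5 — peak 8.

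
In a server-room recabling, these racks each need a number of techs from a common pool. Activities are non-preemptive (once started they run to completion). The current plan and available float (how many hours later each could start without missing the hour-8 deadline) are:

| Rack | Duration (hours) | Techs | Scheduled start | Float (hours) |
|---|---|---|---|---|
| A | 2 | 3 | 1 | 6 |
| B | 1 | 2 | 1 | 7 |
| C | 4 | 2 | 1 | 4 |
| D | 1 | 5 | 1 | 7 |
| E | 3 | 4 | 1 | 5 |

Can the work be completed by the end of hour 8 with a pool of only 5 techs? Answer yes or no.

Schedule A@1, B@3, C@1, D@5, E@6: h1:5  h2:5  h3:4  h4:2  h5:5  h6:4  h7:4  h8:4 — peak 5 ≤ 5.

yes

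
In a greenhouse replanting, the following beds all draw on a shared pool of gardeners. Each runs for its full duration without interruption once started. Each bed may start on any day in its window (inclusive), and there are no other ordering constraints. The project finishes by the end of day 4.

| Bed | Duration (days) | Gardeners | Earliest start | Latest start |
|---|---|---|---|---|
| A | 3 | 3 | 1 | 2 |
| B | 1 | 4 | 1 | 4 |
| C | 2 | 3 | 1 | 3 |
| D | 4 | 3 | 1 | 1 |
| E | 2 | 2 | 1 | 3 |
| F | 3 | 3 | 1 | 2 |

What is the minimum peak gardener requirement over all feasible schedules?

12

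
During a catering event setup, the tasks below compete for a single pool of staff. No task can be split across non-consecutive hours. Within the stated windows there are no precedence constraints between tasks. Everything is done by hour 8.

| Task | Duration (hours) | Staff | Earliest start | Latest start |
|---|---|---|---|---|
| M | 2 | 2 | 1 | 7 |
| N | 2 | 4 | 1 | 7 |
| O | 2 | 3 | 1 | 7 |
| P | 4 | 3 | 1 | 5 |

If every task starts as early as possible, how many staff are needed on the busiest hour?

Early-start schedule: M@1, N@1, O@1, P@1.
Load per hour: hour 1: 12, hour 2: 12, hour 3: 3, hour 4: 3, hour 5: 0, hour 6: 0, hour 7: 0, hour 8: 0.
Peak is 12.

12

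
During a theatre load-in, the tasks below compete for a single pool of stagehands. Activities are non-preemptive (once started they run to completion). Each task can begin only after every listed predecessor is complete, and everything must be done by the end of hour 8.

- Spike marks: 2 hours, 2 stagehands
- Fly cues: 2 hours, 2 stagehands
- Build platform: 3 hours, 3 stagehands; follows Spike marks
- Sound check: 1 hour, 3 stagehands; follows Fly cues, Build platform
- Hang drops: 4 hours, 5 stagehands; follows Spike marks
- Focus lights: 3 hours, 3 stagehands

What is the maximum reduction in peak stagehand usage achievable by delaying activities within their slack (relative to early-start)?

3

Early-start peak: h1:7  h2:7  h3:11  h4:8  h5:8  h6:8  h7:0  h8:0 ⇒ 11.
Leveled (Spike marks@1, Fly cues@1, Build platform@3, Sound check@6, Hang drops@4, Focus lights@1): h1:7  h2:7  h3:6  h4:8  h5:8  h6:8  h7:5  h8:0 ⇒ 8.
Reduction 11 − 8 = 3.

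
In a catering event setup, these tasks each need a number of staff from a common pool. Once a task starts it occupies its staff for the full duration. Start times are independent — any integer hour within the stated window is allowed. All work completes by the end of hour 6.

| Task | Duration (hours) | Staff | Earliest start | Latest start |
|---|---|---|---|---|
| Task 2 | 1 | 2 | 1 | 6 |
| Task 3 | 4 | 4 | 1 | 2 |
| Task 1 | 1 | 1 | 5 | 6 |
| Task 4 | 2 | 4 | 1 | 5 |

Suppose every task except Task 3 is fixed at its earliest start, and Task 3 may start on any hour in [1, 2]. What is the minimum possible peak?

Task 3@1: h1:10  h2:8  h3:4  h4:4  h5:1  h6:0 → peak 10
Task 3@2: h1:6  h2:8  h3:4  h4:4  h5:5  h6:0 → peak 8
Best is Task 3@2, peak 8.

8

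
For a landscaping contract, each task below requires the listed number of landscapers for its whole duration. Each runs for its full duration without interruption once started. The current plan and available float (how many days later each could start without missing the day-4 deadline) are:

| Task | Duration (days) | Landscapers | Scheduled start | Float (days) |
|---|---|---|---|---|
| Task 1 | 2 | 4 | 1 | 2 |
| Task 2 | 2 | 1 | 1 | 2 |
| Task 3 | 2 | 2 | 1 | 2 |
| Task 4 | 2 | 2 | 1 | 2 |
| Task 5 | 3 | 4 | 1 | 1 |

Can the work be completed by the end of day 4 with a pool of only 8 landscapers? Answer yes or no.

The minimum achievable peak is 9; 8 < 9, so no feasible schedule stays within the cap.

no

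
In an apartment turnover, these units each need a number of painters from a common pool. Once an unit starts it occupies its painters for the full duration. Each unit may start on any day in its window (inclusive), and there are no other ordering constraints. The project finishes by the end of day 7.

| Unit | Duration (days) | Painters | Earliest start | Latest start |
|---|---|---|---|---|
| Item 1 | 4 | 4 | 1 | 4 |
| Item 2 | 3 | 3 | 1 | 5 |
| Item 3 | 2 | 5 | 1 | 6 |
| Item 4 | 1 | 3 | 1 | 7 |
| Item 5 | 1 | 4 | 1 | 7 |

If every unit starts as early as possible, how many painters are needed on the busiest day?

19

Early-start schedule: Item 1@1, Item 2@1, Item 3@1, Item 4@1, Item 5@1.
Load per day: day 1: 19, day 2: 12, day 3: 7, day 4: 4, day 5: 0, day 6: 0, day 7: 0.
Peak is 19.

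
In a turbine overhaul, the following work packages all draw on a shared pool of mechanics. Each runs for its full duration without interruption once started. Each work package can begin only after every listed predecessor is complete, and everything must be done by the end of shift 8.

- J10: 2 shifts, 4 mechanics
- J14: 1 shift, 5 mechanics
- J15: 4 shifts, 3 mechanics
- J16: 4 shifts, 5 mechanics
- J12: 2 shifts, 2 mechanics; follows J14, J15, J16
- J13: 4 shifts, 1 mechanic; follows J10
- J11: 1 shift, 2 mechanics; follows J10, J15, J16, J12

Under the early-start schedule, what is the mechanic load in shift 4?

9

At early start, shift 4 has: J15, J16, J13.
Demand: 3 + 5 + 1 = 9.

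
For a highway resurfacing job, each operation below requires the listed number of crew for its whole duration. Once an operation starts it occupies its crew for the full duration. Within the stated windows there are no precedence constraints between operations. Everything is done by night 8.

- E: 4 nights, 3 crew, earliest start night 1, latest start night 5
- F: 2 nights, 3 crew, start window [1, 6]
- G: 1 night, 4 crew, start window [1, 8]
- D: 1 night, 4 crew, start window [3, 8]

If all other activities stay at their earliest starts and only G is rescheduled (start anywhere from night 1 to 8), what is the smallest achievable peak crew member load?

7

G@1: n1:10  n2:6  n3:7  n4:3  n5:0  n6:0  n7:0  n8:0 → peak 10
G@2: n1:6  n2:10  n3:7  n4:3  n5:0  n6:0  n7:0  n8:0 → peak 10
G@3: n1:6  n2:6  n3:11  n4:3  n5:0  n6:0  n7:0  n8:0 → peak 11
G@4: n1:6  n2:6  n3:7  n4:7  n5:0  n6:0  n7:0  n8:0 → peak 7
G@5: n1:6  n2:6  n3:7  n4:3  n5:4  n6:0  n7:0  n8:0 → peak 7
G@6: n1:6  n2:6  n3:7  n4:3  n5:0  n6:4  n7:0  n8:0 → peak 7
G@7: n1:6  n2:6  n3:7  n4:3  n5:0  n6:0  n7:4  n8:0 → peak 7
G@8: n1:6  n2:6  n3:7  n4:3  n5:0  n6:0  n7:0  n8:4 → peak 7
Best is G@4, peak 7.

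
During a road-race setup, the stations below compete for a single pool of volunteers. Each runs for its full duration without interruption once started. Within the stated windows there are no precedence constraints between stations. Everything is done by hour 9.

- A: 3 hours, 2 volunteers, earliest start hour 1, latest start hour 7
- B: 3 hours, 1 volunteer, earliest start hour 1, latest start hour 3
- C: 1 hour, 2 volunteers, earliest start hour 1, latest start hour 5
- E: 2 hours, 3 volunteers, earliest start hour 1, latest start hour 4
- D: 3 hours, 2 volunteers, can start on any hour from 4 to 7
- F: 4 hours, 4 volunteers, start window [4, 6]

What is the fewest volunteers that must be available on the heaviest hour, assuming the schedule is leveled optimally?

6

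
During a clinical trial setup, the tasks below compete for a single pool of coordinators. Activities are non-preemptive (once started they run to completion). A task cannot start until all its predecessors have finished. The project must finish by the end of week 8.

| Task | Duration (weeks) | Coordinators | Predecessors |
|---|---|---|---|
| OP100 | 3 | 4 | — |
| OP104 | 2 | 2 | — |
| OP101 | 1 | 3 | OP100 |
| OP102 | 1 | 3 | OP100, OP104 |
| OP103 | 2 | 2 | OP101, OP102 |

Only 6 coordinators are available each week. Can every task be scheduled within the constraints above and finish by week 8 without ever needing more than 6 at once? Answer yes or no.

yes

Schedule OP100@1, OP104@4, OP101@4, OP102@6, OP103@7: w1:4  w2:4  w3:4  w4:5  w5:2  w6:3  w7:2  w8:2 — peak 5 ≤ 6.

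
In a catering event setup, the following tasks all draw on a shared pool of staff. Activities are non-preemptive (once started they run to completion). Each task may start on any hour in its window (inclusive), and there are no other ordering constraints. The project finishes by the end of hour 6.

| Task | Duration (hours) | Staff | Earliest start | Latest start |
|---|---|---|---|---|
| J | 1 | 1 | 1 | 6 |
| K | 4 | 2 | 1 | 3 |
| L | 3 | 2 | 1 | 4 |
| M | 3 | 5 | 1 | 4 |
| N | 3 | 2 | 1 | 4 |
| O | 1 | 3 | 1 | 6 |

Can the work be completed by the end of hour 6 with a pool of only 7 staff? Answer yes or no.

yes

Schedule J@1, K@2, L@4, M@1, N@4, O@6: h1:6  h2:7  h3:7  h4:6  h5:6  h6:7 — peak 7 ≤ 7.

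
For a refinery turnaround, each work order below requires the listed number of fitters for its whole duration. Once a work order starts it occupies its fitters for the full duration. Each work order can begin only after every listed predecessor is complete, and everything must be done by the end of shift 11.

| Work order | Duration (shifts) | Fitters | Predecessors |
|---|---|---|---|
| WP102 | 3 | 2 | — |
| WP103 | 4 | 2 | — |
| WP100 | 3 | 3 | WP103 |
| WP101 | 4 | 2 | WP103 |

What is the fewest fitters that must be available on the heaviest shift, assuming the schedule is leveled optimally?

4

Early-start (WP102@1, WP103@1, WP100@5, WP101@5) gives peak 5: s1:4  s2:4  s3:4  s4:2  s5:5  s6:5  s7:5  s8:2  s9:0  s10:0  s11:0.
Shift WP101→8.
Schedule WP102@1, WP103@1, WP100@5, WP101@8: s1:4  s2:4  s3:4  s4:2  s5:3  s6:3  s7:3  s8:2  s9:2  s10:2  s11:2 — peak 4.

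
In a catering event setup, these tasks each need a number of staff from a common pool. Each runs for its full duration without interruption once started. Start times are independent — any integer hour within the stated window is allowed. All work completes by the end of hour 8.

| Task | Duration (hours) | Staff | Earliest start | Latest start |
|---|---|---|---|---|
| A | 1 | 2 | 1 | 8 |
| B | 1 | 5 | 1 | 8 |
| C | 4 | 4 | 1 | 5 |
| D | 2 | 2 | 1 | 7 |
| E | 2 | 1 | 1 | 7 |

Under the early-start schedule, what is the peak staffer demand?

Early-start schedule: A@1, B@1, C@1, D@1, E@1.
Load per hour: hour 1: 14, hour 2: 7, hour 3: 4, hour 4: 4, hour 5: 0, hour 6: 0, hour 7: 0, hour 8: 0.
Peak is 14.

14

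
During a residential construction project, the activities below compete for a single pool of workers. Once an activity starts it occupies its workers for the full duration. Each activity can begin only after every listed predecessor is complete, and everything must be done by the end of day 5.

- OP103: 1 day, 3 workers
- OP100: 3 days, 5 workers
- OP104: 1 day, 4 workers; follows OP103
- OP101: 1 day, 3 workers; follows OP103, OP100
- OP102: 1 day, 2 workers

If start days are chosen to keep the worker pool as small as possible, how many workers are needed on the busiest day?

7

Early-start (OP103@1, OP100@1, OP104@2, OP101@4, OP102@1) gives peak 10: d1:10  d2:9  d3:5  d4:3  d5:0.
Shift OP100→2, OP104→5, OP101→5.
Schedule OP103@1, OP100@2, OP104@5, OP101@5, OP102@1: d1:5  d2:5  d3:5  d4:5  d5:7 — peak 7.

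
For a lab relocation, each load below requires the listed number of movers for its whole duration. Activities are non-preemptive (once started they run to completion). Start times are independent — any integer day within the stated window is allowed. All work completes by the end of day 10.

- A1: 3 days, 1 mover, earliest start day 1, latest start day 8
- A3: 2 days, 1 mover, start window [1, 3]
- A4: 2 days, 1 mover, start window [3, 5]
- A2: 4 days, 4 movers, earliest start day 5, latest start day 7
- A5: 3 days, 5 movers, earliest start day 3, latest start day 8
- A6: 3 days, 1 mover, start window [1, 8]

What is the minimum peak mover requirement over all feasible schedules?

6

Early-start (A1@1, A3@1, A4@3, A2@5, A5@3, A6@1) gives peak 9: d1:3  d2:3  d3:8  d4:6  d5:9  d6:4  d7:4  d8:4  d9:0  d10:0.
Shift A2→7, A5→4.
Schedule A1@1, A3@1, A4@3, A2@7, A5@4, A6@1: d1:3  d2:3  d3:3  d4:6  d5:5  d6:5  d7:4  d8:4  d9:4  d10:4 — peak 6.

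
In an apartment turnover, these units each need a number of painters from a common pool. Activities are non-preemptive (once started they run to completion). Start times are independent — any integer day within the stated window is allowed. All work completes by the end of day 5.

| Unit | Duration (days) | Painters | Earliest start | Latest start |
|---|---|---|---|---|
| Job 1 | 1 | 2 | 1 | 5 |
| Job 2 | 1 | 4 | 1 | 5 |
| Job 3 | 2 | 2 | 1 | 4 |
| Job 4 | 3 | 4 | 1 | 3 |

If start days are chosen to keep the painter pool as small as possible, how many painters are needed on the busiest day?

Early-start (Job 1@1, Job 2@1, Job 3@1, Job 4@1) gives peak 12: d1:12  d2:6  d3:4  d4:0  d5:0.
Shift Job 3→2, Job 4→2.
Schedule Job 1@1, Job 2@1, Job 3@2, Job 4@2: d1:6  d2:6  d3:6  d4:4  d5:0 — peak 6.

6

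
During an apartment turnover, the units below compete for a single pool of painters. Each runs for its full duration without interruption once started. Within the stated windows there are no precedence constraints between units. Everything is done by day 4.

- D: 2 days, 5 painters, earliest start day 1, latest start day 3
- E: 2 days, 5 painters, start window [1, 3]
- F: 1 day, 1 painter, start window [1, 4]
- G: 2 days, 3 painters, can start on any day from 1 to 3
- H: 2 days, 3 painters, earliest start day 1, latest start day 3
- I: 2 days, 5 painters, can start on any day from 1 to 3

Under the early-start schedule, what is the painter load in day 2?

21

At early start, day 2 has: D, E, G, H, I.
Demand: 5 + 5 + 3 + 3 + 5 = 21.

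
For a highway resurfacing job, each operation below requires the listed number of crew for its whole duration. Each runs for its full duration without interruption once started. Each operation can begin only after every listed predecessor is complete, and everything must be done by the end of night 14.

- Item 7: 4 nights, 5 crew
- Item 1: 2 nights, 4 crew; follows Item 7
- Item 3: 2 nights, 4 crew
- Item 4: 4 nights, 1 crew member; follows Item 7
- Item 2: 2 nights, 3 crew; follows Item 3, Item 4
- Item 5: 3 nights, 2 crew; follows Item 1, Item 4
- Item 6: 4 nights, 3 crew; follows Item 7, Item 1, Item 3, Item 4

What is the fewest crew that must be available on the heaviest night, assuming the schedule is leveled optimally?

5

Early-start (Item 7@1, Item 1@5, Item 3@1, Item 4@5, Item 2@9, Item 5@9, Item 6@9) gives peak 9: n1:9  n2:9  n3:5  n4:5  n5:5  n6:5  n7:1  n8:1  n9:8  n10:8  n11:5  n12:3  n13:0  n14:0.
Shift Item 3→7, Item 6→11.
Schedule Item 7@1, Item 1@5, Item 3@7, Item 4@5, Item 2@9, Item 5@9, Item 6@11: n1:5  n2:5  n3:5  n4:5  n5:5  n6:5  n7:5  n8:5  n9:5  n10:5  n11:5  n12:3  n13:3  n14:3 — peak 5.
Total crew member-nights = 64 over 14 nights ⇒ peak ≥ ⌈64/14⌉ = 5, so 5 is optimal.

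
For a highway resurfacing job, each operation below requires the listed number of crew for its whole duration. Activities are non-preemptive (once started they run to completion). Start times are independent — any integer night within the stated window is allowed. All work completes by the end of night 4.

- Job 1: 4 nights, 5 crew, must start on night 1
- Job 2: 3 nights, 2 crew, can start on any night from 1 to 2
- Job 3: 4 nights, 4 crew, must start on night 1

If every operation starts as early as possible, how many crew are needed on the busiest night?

11

Early-start schedule: Job 1@1, Job 2@1, Job 3@1.
Load per night: night 1: 11, night 2: 11, night 3: 11, night 4: 9.
Peak is 11.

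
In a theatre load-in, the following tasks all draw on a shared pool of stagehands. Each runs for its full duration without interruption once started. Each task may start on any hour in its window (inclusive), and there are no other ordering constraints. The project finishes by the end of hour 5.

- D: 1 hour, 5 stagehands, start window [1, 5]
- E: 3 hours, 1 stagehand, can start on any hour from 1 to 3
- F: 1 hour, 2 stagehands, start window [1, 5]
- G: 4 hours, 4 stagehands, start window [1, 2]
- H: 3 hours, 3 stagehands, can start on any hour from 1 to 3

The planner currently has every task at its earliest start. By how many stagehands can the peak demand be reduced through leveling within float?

7

Early-start peak: h1:15  h2:8  h3:8  h4:4  h5:0 ⇒ 15.
Leveled (D@1, E@1, F@1, G@2, H@2): h1:8  h2:8  h3:8  h4:7  h5:4 ⇒ 8.
Reduction 15 − 8 = 7.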